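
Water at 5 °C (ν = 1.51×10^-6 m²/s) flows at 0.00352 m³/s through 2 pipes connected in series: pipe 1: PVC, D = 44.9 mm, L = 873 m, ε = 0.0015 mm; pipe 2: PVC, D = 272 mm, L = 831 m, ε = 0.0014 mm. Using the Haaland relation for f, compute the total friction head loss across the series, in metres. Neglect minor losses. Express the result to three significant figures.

Pipe 1: V = 2.223 m/s, Re = 6.61×10^4, ε/D = 3.34×10^-5, f = 0.01957, h_1 = f(L/D)V²/2g = 95.86 m
Pipe 2: V = 0.06058 m/s, Re = 1.09×10^4, ε/D = 5.15×10^-6, f = 0.03016, h_2 = f(L/D)V²/2g = 0.01724 m
Series → Q common, losses add: H = Σh = 95.88 m

H ≈ 95.9 m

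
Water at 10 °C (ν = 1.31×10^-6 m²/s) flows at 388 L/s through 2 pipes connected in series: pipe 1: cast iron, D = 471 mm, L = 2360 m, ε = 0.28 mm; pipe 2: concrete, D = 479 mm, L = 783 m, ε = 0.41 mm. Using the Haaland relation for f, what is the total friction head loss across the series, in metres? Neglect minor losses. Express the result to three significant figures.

H ≈ 30.1 m

Pipe 1: V = 2.227 m/s, Re = 8.01×10^5, ε/D = 5.94×10^-4, f = 0.01788, h_1 = f(L/D)V²/2g = 22.65 m
Pipe 2: V = 2.153 m/s, Re = 7.87×10^5, ε/D = 8.56×10^-4, f = 0.01933, h_2 = f(L/D)V²/2g = 7.465 m
Series → Q common, losses add: H = Σh = 30.11 m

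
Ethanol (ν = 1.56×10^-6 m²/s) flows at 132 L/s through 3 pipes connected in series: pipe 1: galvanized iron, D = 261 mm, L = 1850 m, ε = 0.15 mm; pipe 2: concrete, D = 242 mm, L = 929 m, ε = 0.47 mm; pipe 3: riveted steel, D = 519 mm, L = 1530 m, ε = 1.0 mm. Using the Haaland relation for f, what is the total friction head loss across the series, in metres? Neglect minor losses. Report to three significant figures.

H ≈ 79.5 m

Pipe 1: V = 2.467 m/s, Re = 4.13×10^5, ε/D = 5.75×10^-4, f = 0.01819, h_1 = f(L/D)V²/2g = 39.99 m
Pipe 2: V = 2.870 m/s, Re = 4.45×10^5, ε/D = 0.00194, f = 0.02365, h_2 = f(L/D)V²/2g = 38.12 m
Pipe 3: V = 0.6239 m/s, Re = 2.08×10^5, ε/D = 0.00193, f = 0.02401, h_3 = f(L/D)V²/2g = 1.405 m
Series → Q common, losses add: H = Σh = 79.51 m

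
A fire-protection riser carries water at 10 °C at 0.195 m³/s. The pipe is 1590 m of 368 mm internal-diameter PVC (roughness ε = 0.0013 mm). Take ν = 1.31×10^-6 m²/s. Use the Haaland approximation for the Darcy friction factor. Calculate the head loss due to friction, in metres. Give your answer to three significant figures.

h_f ≈ 9.65 m

V = 4Q/(πD²) = 4·0.195/(π·0.368²) = 1.833 m/s
Re = VD/ν = 1.833·0.368/1.31×10^-6 = 5.15×10^5 → turbulent
ε/D = 0.0013/368 = 3.53×10^-6
Haaland: f = 0.01303
h_f = f(L/D)V²/(2g) = 0.01303·(1590/0.368)·1.833²/(2·9.81) = 9.647 m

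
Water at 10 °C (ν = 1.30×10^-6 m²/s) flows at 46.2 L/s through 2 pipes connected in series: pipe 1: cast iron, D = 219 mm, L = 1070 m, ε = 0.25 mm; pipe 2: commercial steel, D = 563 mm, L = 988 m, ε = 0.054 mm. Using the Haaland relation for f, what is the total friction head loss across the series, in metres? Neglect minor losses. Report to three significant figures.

H ≈ 8.08 m

Pipe 1: V = 1.226 m/s, Re = 2.07×10^5, ε/D = 0.00114, f = 0.02143, h_1 = f(L/D)V²/2g = 8.026 m
Pipe 2: V = 0.1856 m/s, Re = 8.04×10^4, ε/D = 9.59×10^-5, f = 0.01903, h_2 = f(L/D)V²/2g = 0.05863 m
Series → Q common, losses add: H = Σh = 8.085 m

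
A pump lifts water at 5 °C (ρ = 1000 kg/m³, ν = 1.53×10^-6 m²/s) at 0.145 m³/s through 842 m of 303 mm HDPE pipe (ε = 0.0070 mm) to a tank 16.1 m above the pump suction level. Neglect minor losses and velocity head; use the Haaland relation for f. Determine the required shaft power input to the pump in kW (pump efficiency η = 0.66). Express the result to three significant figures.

V = 4Q/(πD²) = 2.011 m/s; Re = 3.98×10^5; ε/D = 2.31×10^-5; f = 0.01385
h_f = f(L/D)V²/2g = 7.930 m
Total head H = z + h_f = 16.1 + 7.930 = 24.03 m
P_hyd = ρgQH = 1000·9.81·0.145·24.03 = 34.18 kW
P_shaft = P_hyd/η = 34.18/0.66 = 51.79 kW

P_shaft ≈ 51.8 kW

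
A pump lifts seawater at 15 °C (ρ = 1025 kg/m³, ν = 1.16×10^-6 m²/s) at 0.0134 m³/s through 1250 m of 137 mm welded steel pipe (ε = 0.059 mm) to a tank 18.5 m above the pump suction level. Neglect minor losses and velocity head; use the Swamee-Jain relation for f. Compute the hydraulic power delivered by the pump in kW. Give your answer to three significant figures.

P_hyd ≈ 3.52 kW

V = 4Q/(πD²) = 0.9090 m/s; Re = 1.07×10^5; ε/D = 4.31×10^-4; f = 0.01992
h_f = f(L/D)V²/2g = 7.655 m
Total head H = z + h_f = 18.5 + 7.655 = 26.15 m
P_hyd = ρgQH = 1025·9.81·0.0134·26.15 = 3.524 kW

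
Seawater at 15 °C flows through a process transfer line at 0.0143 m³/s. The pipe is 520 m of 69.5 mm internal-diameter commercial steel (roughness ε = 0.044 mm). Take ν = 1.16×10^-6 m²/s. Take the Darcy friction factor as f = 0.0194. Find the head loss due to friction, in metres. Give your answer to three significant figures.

h_f ≈ 105 m

V = 4Q/(πD²) = 4·0.0143/(π·0.0695²) = 3.769 m/s
h_f = f(L/D)V²/(2g) = 0.01940·(520/0.0695)·3.769²/(2·9.81) = 105.1 m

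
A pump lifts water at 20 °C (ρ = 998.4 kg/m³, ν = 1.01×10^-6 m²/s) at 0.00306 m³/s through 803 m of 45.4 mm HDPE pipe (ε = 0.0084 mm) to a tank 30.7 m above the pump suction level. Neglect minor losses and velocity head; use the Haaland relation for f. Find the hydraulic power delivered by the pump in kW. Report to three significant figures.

V = 4Q/(πD²) = 1.890 m/s; Re = 8.50×10^4; ε/D = 1.85×10^-4; f = 0.01921
h_f = f(L/D)V²/2g = 61.87 m
Total head H = z + h_f = 30.7 + 61.87 = 92.57 m
P_hyd = ρgQH = 998.4·9.81·0.00306·92.57 = 2.774 kW

P_hyd ≈ 2.77 kW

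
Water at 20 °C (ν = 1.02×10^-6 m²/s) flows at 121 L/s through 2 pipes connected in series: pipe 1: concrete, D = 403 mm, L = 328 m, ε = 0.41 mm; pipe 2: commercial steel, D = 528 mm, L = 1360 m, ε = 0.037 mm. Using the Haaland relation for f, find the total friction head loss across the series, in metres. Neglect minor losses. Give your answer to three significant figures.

H ≈ 1.37 m

Pipe 1: V = 0.9486 m/s, Re = 3.75×10^5, ε/D = 0.00102, f = 0.02044, h_1 = f(L/D)V²/2g = 0.7629 m
Pipe 2: V = 0.5526 m/s, Re = 2.86×10^5, ε/D = 7.01×10^-5, f = 0.01507, h_2 = f(L/D)V²/2g = 0.6043 m
Series → Q common, losses add: H = Σh = 1.367 m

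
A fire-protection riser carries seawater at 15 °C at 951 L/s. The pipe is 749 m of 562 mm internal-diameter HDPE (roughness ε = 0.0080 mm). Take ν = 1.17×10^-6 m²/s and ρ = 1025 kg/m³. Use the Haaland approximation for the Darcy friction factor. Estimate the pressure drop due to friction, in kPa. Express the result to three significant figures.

V = 4Q/(πD²) = 4·0.951/(π·0.562²) = 3.834 m/s
Re = VD/ν = 3.834·0.562/1.17×10^-6 = 1.84×10^6 → turbulent
ε/D = 0.0080/562 = 1.42×10^-5
Haaland: f = 0.01088
h_f = f(L/D)V²/(2g) = 0.01088·(749/0.562)·3.834²/(2·9.81) = 10.86 m
Δp = ρg·h_f = 1025·9.81·10.86 = 109.2 kPa

Δp ≈ 109 kPa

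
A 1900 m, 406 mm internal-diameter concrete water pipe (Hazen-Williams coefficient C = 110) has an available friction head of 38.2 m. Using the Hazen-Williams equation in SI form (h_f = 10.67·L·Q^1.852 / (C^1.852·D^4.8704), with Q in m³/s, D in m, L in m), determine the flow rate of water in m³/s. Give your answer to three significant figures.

Rearranging: Q = [h_f·C^1.852·D^4.8704 / (10.67·L)]^(1/1.852)
Q = [38.2·110^1.852·0.406^4.8704 / (10.67·1900)]^0.540 = 0.3472 m³/s

Q ≈ 0.347 m³/s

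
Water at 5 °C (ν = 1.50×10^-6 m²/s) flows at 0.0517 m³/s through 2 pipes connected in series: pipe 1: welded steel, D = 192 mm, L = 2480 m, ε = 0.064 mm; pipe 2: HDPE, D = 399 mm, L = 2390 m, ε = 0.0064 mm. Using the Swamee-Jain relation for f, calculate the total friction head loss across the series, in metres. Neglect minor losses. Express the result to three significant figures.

H ≈ 38.2 m

Pipe 1: V = 1.786 m/s, Re = 2.29×10^5, ε/D = 3.33×10^-4, f = 0.01774, h_1 = f(L/D)V²/2g = 37.25 m
Pipe 2: V = 0.4135 m/s, Re = 1.10×10^5, ε/D = 1.60×10^-5, f = 0.01762, h_2 = f(L/D)V²/2g = 0.9195 m
Series → Q common, losses add: H = Σh = 38.17 m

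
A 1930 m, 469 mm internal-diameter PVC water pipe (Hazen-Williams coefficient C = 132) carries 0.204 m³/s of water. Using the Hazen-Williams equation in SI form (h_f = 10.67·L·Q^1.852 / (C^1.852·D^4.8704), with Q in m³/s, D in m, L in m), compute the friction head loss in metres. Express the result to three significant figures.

h_f = 10.67·1930·0.204^1.852 / (132^1.852·0.469^4.8704) = 5.121 m

h_f ≈ 5.12 m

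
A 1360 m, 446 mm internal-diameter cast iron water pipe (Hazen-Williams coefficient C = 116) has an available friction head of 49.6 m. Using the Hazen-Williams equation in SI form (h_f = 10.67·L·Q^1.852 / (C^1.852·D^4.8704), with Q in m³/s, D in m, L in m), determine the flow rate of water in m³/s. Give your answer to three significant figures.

Rearranging: Q = [h_f·C^1.852·D^4.8704 / (10.67·L)]^(1/1.852)
Q = [49.6·116^1.852·0.446^4.8704 / (10.67·1360)]^0.540 = 0.6466 m³/s

Q ≈ 0.647 m³/s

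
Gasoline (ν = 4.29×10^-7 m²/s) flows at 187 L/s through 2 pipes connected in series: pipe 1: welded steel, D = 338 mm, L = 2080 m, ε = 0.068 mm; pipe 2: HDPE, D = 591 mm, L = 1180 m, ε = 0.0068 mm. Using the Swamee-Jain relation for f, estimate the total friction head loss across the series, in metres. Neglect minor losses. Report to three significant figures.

Pipe 1: V = 2.084 m/s, Re = 1.64×10^6, ε/D = 2.01×10^-4, f = 0.01444, h_1 = f(L/D)V²/2g = 19.67 m
Pipe 2: V = 0.6817 m/s, Re = 9.39×10^5, ε/D = 1.15×10^-5, f = 0.01200, h_2 = f(L/D)V²/2g = 0.5675 m
Series → Q common, losses add: H = Σh = 20.24 m

H ≈ 20.2 m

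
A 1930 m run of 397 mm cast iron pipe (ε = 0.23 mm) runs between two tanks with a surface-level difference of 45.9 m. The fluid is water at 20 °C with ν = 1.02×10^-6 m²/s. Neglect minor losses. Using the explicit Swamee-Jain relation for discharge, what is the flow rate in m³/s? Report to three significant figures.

Swamee-Jain (Type II): Q = -0.965·√(gD⁵h_f/L)·ln[ε/(3.7D) + √(3.17ν²L/(gD³h_f))]
√(gD⁵h_f/L) = √(9.81·0.397⁵·45.9/1930) = 0.04797
ε/(3.7D) = 1.57×10^-4; √(3.17ν²L/(gD³h_f)) = 1.50×10^-5
Q = -0.965·0.04797·ln(1.716×10^-4) = 0.4013 m³/s
Check: V = 3.24 m/s, Re = 1.26×10^6, f = 0.01771, h_f = 46.1 m ≈ 45.9 m ✓

Q ≈ 0.401 m³/s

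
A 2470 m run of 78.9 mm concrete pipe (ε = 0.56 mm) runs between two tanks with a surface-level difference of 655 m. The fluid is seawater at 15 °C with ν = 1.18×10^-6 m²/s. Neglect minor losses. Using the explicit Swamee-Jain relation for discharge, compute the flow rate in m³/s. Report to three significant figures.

Swamee-Jain (Type II): Q = -0.965·√(gD⁵h_f/L)·ln[ε/(3.7D) + √(3.17ν²L/(gD³h_f))]
√(gD⁵h_f/L) = √(9.81·0.0789⁵·655/2470) = 0.002820
ε/(3.7D) = 0.00192; √(3.17ν²L/(gD³h_f)) = 5.88×10^-5
Q = -0.965·0.002820·ln(0.001977) = 0.01695 m³/s
Check: V = 3.47 m/s, Re = 2.32×10^5, f = 0.03434, h_f = 658 m ≈ 655 m ✓

Q ≈ 0.0169 m³/s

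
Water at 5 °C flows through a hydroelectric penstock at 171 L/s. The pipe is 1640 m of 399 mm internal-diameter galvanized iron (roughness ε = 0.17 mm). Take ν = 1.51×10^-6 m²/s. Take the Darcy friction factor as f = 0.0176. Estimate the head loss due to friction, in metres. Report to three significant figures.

h_f ≈ 6.90 m

V = 4Q/(πD²) = 4·0.171/(π·0.399²) = 1.368 m/s
h_f = f(L/D)V²/(2g) = 0.01760·(1640/0.399)·1.368²/(2·9.81) = 6.896 m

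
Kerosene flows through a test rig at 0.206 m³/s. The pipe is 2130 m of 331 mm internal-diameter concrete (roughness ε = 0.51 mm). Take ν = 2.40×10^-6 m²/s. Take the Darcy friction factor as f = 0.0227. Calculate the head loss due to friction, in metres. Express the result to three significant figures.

V = 4Q/(πD²) = 4·0.206/(π·0.331²) = 2.394 m/s
h_f = f(L/D)V²/(2g) = 0.02270·(2130/0.331)·2.394²/(2·9.81) = 42.67 m

h_f ≈ 42.7 m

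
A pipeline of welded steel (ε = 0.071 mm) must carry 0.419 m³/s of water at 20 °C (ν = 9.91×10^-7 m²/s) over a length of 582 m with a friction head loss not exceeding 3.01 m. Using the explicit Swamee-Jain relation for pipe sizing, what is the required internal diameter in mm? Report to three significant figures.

Swamee-Jain (Type III): D = 0.66·[ε^1.25·(LQ²/(gh_f))^4.75 + ν·Q^9.4·(L/(gh_f))^5.2]^0.04
LQ²/(gh_f) = 3.460; L/(gh_f) = 19.71
Term 1 = ε^1.25·(…)^4.75 = 0.00237; Term 2 = ν·Q^9.4·(…)^5.2 = 0.00150
D = 0.66·(0.00237 + 0.00150)^0.04 = 0.5285 m = 529 mm
Check: V = 1.91 m/s, Re = 1.02×10^6, f = 0.01397, h_f = 2.86 m ≈ 3.01 m ✓

D ≈ 529 mm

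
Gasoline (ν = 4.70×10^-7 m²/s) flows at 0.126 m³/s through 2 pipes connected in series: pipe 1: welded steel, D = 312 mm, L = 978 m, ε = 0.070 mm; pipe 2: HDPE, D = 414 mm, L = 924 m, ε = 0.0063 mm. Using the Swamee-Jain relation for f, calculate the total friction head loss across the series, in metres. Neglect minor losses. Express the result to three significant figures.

H ≈ 7.72 m

Pipe 1: V = 1.648 m/s, Re = 1.09×10^6, ε/D = 2.24×10^-4, f = 0.01496, h_1 = f(L/D)V²/2g = 6.492 m
Pipe 2: V = 0.9360 m/s, Re = 8.24×10^5, ε/D = 1.52×10^-5, f = 0.01232, h_2 = f(L/D)V²/2g = 1.228 m
Series → Q common, losses add: H = Σh = 7.720 m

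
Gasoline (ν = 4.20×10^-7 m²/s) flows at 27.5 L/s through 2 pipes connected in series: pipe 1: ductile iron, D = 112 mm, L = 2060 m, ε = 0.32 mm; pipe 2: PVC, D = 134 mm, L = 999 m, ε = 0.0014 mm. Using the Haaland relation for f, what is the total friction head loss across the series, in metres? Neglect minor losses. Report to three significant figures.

H ≈ 208 m

Pipe 1: V = 2.791 m/s, Re = 7.44×10^5, ε/D = 0.00286, f = 0.02603, h_1 = f(L/D)V²/2g = 190.1 m
Pipe 2: V = 1.950 m/s, Re = 6.22×10^5, ε/D = 1.04×10^-5, f = 0.01271, h_2 = f(L/D)V²/2g = 18.36 m
Series → Q common, losses add: H = Σh = 208.5 m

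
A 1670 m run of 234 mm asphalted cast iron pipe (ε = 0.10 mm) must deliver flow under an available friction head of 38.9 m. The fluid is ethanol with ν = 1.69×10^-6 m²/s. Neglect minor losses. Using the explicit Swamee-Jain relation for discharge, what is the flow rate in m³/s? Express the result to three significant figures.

Q ≈ 0.106 m³/s

Swamee-Jain (Type II): Q = -0.965·√(gD⁵h_f/L)·ln[ε/(3.7D) + √(3.17ν²L/(gD³h_f))]
√(gD⁵h_f/L) = √(9.81·0.234⁵·38.9/1670) = 0.01266
ε/(3.7D) = 1.16×10^-4; √(3.17ν²L/(gD³h_f)) = 5.56×10^-5
Q = -0.965·0.01266·ln(1.711×10^-4) = 0.1060 m³/s
Check: V = 2.46 m/s, Re = 3.41×10^5, f = 0.01773, h_f = 39.2 m ≈ 38.9 m ✓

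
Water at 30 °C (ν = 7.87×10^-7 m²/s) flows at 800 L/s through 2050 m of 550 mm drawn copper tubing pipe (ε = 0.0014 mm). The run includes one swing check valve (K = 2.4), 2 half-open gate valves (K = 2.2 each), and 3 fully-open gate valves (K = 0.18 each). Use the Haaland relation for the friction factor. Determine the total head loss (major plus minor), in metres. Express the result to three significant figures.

H_L ≈ 26.1 m

V = 4Q/(πD²) = 3.367 m/s; V²/2g = 0.5779 m
Re = 2.35×10^6, ε/D = 2.55×10^-6 → f = 0.01016 (Haaland)
Major: h_f = f(L/D)·V²/2g = 0.01016·3727·0.5779 = 21.88 m
Minor: ΣK = 7.34; h_m = ΣK·V²/2g = 4.242 m
Total H_L = 21.88 + 4.242 = 26.12 m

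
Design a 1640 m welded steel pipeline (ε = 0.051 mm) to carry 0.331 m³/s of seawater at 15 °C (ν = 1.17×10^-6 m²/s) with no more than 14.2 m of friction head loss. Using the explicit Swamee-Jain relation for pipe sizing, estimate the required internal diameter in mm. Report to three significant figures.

Swamee-Jain (Type III): D = 0.66·[ε^1.25·(LQ²/(gh_f))^4.75 + ν·Q^9.4·(L/(gh_f))^5.2]^0.04
LQ²/(gh_f) = 1.290; L/(gh_f) = 11.77
Term 1 = ε^1.25·(…)^4.75 = 1.44×10^-5; Term 2 = ν·Q^9.4·(…)^5.2 = 1.33×10^-5
D = 0.66·(1.44×10^-5 + 1.33×10^-5)^0.04 = 0.4338 m = 434 mm
Check: V = 2.24 m/s, Re = 8.30×10^5, f = 0.01397, h_f = 13.5 m ≈ 14.2 m ✓

D ≈ 434 mm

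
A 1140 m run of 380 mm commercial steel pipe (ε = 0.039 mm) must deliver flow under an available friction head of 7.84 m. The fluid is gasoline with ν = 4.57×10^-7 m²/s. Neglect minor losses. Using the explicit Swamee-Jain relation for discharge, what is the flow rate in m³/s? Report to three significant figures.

Q ≈ 0.225 m³/s

Swamee-Jain (Type II): Q = -0.965·√(gD⁵h_f/L)·ln[ε/(3.7D) + √(3.17ν²L/(gD³h_f))]
√(gD⁵h_f/L) = √(9.81·0.380⁵·7.84/1140) = 0.02312
ε/(3.7D) = 2.77×10^-5; √(3.17ν²L/(gD³h_f)) = 1.34×10^-5
Q = -0.965·0.02312·ln(4.111×10^-5) = 0.2253 m³/s
Check: V = 1.99 m/s, Re = 1.65×10^6, f = 0.01307, h_f = 7.89 m ≈ 7.84 m ✓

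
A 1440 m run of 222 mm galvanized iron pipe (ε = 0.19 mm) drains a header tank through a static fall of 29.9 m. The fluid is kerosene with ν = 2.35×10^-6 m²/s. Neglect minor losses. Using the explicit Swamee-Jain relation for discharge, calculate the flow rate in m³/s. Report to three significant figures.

Q ≈ 0.0814 m³/s

Swamee-Jain (Type II): Q = -0.965·√(gD⁵h_f/L)·ln[ε/(3.7D) + √(3.17ν²L/(gD³h_f))]
√(gD⁵h_f/L) = √(9.81·0.222⁵·29.9/1440) = 0.01048
ε/(3.7D) = 2.31×10^-4; √(3.17ν²L/(gD³h_f)) = 8.86×10^-5
Q = -0.965·0.01048·ln(3.199×10^-4) = 0.08139 m³/s
Check: V = 2.10 m/s, Re = 1.99×10^5, f = 0.02061, h_f = 30.1 m ≈ 29.9 m ✓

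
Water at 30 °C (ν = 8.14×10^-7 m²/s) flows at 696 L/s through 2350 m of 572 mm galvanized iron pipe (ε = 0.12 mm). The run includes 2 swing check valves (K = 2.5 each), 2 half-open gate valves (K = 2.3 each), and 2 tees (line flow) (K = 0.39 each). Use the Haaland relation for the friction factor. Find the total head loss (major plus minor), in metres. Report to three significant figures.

V = 4Q/(πD²) = 2.708 m/s; V²/2g = 0.3739 m
Re = 1.90×10^6, ε/D = 2.10×10^-4 → f = 0.01434 (Haaland)
Major: h_f = f(L/D)·V²/2g = 0.01434·4108·0.3739 = 22.03 m
Minor: ΣK = 10.4; h_m = ΣK·V²/2g = 3.881 m
Total H_L = 22.03 + 3.881 = 25.91 m

H_L ≈ 25.9 m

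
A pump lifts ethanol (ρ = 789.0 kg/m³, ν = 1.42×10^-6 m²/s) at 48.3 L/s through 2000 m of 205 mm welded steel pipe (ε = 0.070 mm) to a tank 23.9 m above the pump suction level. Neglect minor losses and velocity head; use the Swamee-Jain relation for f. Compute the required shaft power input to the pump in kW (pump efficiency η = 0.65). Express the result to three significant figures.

P_shaft ≈ 24.7 kW

V = 4Q/(πD²) = 1.463 m/s; Re = 2.11×10^5; ε/D = 3.41×10^-4; f = 0.01794
h_f = f(L/D)V²/2g = 19.10 m
Total head H = z + h_f = 23.9 + 19.10 = 43.00 m
P_hyd = ρgQH = 789.0·9.81·0.0483·43.00 = 16.08 kW
P_shaft = P_hyd/η = 16.08/0.65 = 24.73 kW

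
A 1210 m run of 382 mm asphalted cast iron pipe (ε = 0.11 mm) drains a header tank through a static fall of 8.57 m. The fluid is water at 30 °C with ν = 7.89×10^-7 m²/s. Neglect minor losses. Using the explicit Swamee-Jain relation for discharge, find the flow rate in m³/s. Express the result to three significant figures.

Swamee-Jain (Type II): Q = -0.965·√(gD⁵h_f/L)·ln[ε/(3.7D) + √(3.17ν²L/(gD³h_f))]
√(gD⁵h_f/L) = √(9.81·0.382⁵·8.57/1210) = 0.02377
ε/(3.7D) = 7.78×10^-5; √(3.17ν²L/(gD³h_f)) = 2.26×10^-5
Q = -0.965·0.02377·ln(1.004×10^-4) = 0.2112 m³/s
Check: V = 1.84 m/s, Re = 8.92×10^5, f = 0.01573, h_f = 8.62 m ≈ 8.57 m ✓

Q ≈ 0.211 m³/s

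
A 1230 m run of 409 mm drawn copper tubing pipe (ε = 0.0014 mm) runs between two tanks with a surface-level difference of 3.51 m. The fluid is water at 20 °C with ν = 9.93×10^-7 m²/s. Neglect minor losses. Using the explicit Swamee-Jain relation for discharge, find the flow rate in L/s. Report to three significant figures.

Swamee-Jain (Type II): Q = -0.965·√(gD⁵h_f/L)·ln[ε/(3.7D) + √(3.17ν²L/(gD³h_f))]
√(gD⁵h_f/L) = √(9.81·0.409⁵·3.51/1230) = 0.01790
ε/(3.7D) = 9.25×10^-7; √(3.17ν²L/(gD³h_f)) = 4.04×10^-5
Q = -0.965·0.01790·ln(4.132×10^-5) = 0.1744 m³/s
Check: V = 1.33 m/s, Re = 5.47×10^5, f = 0.01294, h_f = 3.49 m ≈ 3.51 m ✓

Q ≈ 174 L/s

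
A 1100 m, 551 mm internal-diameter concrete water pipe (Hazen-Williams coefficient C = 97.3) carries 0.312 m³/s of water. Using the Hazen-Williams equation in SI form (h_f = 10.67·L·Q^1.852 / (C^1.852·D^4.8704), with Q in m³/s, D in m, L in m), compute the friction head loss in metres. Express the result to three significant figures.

h_f = 10.67·1100·0.312^1.852 / (97.3^1.852·0.551^4.8704) = 5.146 m

h_f ≈ 5.15 m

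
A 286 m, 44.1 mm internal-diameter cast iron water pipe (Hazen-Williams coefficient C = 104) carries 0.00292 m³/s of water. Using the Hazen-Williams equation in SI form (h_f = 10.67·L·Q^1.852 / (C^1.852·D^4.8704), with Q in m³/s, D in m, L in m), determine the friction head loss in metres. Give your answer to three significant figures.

h_f ≈ 45.4 m

h_f = 10.67·286·0.00292^1.852 / (104^1.852·0.0441^4.8704) = 45.39 m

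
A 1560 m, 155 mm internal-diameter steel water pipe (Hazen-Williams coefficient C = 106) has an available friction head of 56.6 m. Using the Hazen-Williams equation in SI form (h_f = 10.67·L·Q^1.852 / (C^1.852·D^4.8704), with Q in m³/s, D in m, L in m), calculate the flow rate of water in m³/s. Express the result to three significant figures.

Rearranging: Q = [h_f·C^1.852·D^4.8704 / (10.67·L)]^(1/1.852)
Q = [56.6·106^1.852·0.155^4.8704 / (10.67·1560)]^0.540 = 0.03657 m³/s

Q ≈ 0.0366 m³/s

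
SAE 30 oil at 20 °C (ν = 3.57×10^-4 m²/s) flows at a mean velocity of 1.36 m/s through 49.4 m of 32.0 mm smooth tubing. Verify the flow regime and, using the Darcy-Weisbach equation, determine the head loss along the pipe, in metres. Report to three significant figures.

Re = VD/ν = 1.36·0.03200/3.57×10^-4 = 122 → laminar (Re < 2300)
f = 64/Re = 0.5250
h_f = f(L/D)V²/(2g) = 0.5250·(49.4/0.03200)·1.36²/(2·9.81) = 76.40 m

h_f ≈ 76.4 m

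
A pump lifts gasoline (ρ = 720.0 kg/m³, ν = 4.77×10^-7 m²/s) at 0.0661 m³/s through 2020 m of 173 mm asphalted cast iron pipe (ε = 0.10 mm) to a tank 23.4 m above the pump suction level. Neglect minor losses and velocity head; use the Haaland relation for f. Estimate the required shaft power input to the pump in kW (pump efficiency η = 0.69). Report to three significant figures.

V = 4Q/(πD²) = 2.812 m/s; Re = 1.02×10^6; ε/D = 5.78×10^-4; f = 0.01768
h_f = f(L/D)V²/2g = 83.20 m
Total head H = z + h_f = 23.4 + 83.20 = 106.6 m
P_hyd = ρgQH = 720.0·9.81·0.0661·106.6 = 49.77 kW
P_shaft = P_hyd/η = 49.77/0.69 = 72.13 kW

P_shaft ≈ 72.1 kW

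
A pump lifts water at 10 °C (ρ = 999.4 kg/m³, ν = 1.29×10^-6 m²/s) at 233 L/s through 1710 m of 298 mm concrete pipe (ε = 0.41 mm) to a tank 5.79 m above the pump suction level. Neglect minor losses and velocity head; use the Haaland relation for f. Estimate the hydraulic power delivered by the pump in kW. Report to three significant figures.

P_hyd ≈ 174 kW

V = 4Q/(πD²) = 3.341 m/s; Re = 7.72×10^5; ε/D = 0.00138; f = 0.02157
h_f = f(L/D)V²/2g = 70.40 m
Total head H = z + h_f = 5.79 + 70.40 = 76.19 m
P_hyd = ρgQH = 999.4·9.81·0.233·76.19 = 174.1 kW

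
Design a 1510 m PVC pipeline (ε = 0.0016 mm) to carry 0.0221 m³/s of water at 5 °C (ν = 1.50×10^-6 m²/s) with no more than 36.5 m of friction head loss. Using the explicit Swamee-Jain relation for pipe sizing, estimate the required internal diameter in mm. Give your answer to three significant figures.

D ≈ 124 mm

Swamee-Jain (Type III): D = 0.66·[ε^1.25·(LQ²/(gh_f))^4.75 + ν·Q^9.4·(L/(gh_f))^5.2]^0.04
LQ²/(gh_f) = 0.002060; L/(gh_f) = 4.217
Term 1 = ε^1.25·(…)^4.75 = 9.90×10^-21; Term 2 = ν·Q^9.4·(…)^5.2 = 7.30×10^-19
D = 0.66·(9.90×10^-21 + 7.30×10^-19)^0.04 = 0.1243 m = 124 mm
Check: V = 1.82 m/s, Re = 1.51×10^5, f = 0.01652, h_f = 34.0 m ≈ 36.5 m ✓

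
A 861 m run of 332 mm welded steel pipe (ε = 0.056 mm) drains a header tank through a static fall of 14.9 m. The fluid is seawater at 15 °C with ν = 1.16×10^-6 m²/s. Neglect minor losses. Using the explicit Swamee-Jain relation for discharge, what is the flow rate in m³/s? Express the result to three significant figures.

Swamee-Jain (Type II): Q = -0.965·√(gD⁵h_f/L)·ln[ε/(3.7D) + √(3.17ν²L/(gD³h_f))]
√(gD⁵h_f/L) = √(9.81·0.332⁵·14.9/861) = 0.02617
ε/(3.7D) = 4.56×10^-5; √(3.17ν²L/(gD³h_f)) = 2.62×10^-5
Q = -0.965·0.02617·ln(7.179×10^-5) = 0.2409 m³/s
Check: V = 2.78 m/s, Re = 7.97×10^5, f = 0.01464, h_f = 15.0 m ≈ 14.9 m ✓

Q ≈ 0.241 m³/s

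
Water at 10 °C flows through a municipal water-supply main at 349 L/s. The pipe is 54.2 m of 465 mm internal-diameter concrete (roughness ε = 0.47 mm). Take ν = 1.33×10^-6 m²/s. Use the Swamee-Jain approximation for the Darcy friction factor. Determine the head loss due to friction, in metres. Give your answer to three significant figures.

h_f ≈ 0.507 m

V = 4Q/(πD²) = 4·0.349/(π·0.465²) = 2.055 m/s
Re = VD/ν = 2.055·0.465/1.33×10^-6 = 7.19×10^5 → turbulent
ε/D = 0.47/465 = 0.00101
Swamee-Jain: f = 0.02021
h_f = f(L/D)V²/(2g) = 0.02021·(54.2/0.465)·2.055²/(2·9.81) = 0.5071 m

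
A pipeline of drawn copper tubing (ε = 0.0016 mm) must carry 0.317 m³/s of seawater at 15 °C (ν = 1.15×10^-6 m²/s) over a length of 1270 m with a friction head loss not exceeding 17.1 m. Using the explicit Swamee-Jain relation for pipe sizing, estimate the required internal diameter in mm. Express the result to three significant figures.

Swamee-Jain (Type III): D = 0.66·[ε^1.25·(LQ²/(gh_f))^4.75 + ν·Q^9.4·(L/(gh_f))^5.2]^0.04
LQ²/(gh_f) = 0.7608; L/(gh_f) = 7.571
Term 1 = ε^1.25·(…)^4.75 = 1.55×10^-8; Term 2 = ν·Q^9.4·(…)^5.2 = 8.75×10^-7
D = 0.66·(1.55×10^-8 + 8.75×10^-7)^0.04 = 0.3780 m = 378 mm
Check: V = 2.82 m/s, Re = 9.28×10^5, f = 0.01186, h_f = 16.2 m ≈ 17.1 m ✓

D ≈ 378 mm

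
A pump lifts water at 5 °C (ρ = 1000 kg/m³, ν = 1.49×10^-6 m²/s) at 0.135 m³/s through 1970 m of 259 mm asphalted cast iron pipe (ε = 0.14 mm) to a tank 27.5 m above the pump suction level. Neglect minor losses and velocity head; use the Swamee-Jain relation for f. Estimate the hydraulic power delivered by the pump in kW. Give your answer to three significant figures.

V = 4Q/(πD²) = 2.562 m/s; Re = 4.45×10^5; ε/D = 5.41×10^-4; f = 0.01813
h_f = f(L/D)V²/2g = 46.14 m
Total head H = z + h_f = 27.5 + 46.14 = 73.64 m
P_hyd = ρgQH = 1000·9.81·0.135·73.64 = 97.53 kW

P_hyd ≈ 97.5 kW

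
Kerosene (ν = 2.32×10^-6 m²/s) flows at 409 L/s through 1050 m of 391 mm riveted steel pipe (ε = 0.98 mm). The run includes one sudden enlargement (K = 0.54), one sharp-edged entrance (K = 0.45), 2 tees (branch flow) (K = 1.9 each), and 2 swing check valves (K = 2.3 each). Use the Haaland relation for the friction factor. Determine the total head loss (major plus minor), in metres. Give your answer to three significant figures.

V = 4Q/(πD²) = 3.406 m/s; V²/2g = 0.5914 m
Re = 5.74×10^5, ε/D = 0.00251 → f = 0.02518 (Haaland)
Major: h_f = f(L/D)·V²/2g = 0.02518·2685·0.5914 = 39.99 m
Minor: ΣK = 9.39; h_m = ΣK·V²/2g = 5.553 m
Total H_L = 39.99 + 5.553 = 45.54 m

H_L ≈ 45.5 m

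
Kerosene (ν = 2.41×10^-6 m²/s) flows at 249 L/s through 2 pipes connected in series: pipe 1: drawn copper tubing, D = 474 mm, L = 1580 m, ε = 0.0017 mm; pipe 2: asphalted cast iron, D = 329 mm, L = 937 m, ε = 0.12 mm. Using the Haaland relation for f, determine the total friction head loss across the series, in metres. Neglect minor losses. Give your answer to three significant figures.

H ≈ 26.0 m

Pipe 1: V = 1.411 m/s, Re = 2.78×10^5, ε/D = 3.59×10^-6, f = 0.01458, h_1 = f(L/D)V²/2g = 4.933 m
Pipe 2: V = 2.929 m/s, Re = 4.00×10^5, ε/D = 3.65×10^-4, f = 0.01688, h_2 = f(L/D)V²/2g = 21.02 m
Series → Q common, losses add: H = Σh = 25.96 m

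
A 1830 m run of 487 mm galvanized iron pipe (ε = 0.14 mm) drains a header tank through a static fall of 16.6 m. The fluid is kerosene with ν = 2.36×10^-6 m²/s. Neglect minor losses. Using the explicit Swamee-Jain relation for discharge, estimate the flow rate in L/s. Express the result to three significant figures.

Swamee-Jain (Type II): Q = -0.965·√(gD⁵h_f/L)·ln[ε/(3.7D) + √(3.17ν²L/(gD³h_f))]
√(gD⁵h_f/L) = √(9.81·0.487⁵·16.6/1830) = 0.04937
ε/(3.7D) = 7.77×10^-5; √(3.17ν²L/(gD³h_f)) = 4.14×10^-5
Q = -0.965·0.04937·ln(1.191×10^-4) = 0.4305 m³/s
Check: V = 2.31 m/s, Re = 4.77×10^5, f = 0.01633, h_f = 16.7 m ≈ 16.6 m ✓

Q ≈ 430 L/s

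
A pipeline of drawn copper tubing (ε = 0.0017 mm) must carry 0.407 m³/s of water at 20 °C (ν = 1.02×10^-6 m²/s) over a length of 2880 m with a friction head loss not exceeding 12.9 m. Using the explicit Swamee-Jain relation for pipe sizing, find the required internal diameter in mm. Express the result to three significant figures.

Swamee-Jain (Type III): D = 0.66·[ε^1.25·(LQ²/(gh_f))^4.75 + ν·Q^9.4·(L/(gh_f))^5.2]^0.04
LQ²/(gh_f) = 3.770; L/(gh_f) = 22.76
Term 1 = ε^1.25·(…)^4.75 = 3.35×10^-5; Term 2 = ν·Q^9.4·(…)^5.2 = 0.00249
D = 0.66·(3.35×10^-5 + 0.00249)^0.04 = 0.5195 m = 520 mm
Check: V = 1.92 m/s, Re = 9.78×10^5, f = 0.01173, h_f = 12.2 m ≈ 12.9 m ✓

D ≈ 520 mm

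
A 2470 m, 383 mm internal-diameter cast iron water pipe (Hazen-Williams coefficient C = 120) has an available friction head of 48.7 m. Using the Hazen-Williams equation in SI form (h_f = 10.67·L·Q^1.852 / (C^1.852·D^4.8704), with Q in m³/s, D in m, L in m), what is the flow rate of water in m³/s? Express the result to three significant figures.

Rearranging: Q = [h_f·C^1.852·D^4.8704 / (10.67·L)]^(1/1.852)
Q = [48.7·120^1.852·0.383^4.8704 / (10.67·2470)]^0.540 = 0.3215 m³/s

Q ≈ 0.322 m³/s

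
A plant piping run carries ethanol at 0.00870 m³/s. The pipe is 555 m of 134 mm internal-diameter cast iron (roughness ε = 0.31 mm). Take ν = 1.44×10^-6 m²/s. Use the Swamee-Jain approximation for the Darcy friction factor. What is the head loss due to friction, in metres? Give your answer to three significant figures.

h_f ≈ 2.18 m

V = 4Q/(πD²) = 4·0.00870/(π·0.134²) = 0.6169 m/s
Re = VD/ν = 0.6169·0.134/1.44×10^-6 = 5.74×10^4 → turbulent
ε/D = 0.31/134 = 0.00231
Swamee-Jain: f = 0.02716
h_f = f(L/D)V²/(2g) = 0.02716·(555/0.134)·0.6169²/(2·9.81) = 2.182 m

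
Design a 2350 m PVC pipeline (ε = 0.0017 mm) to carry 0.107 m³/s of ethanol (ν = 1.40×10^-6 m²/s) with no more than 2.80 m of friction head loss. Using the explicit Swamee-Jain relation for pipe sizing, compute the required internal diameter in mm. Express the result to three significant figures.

Swamee-Jain (Type III): D = 0.66·[ε^1.25·(LQ²/(gh_f))^4.75 + ν·Q^9.4·(L/(gh_f))^5.2]^0.04
LQ²/(gh_f) = 0.9795; L/(gh_f) = 85.55
Term 1 = ε^1.25·(…)^4.75 = 5.56×10^-8; Term 2 = ν·Q^9.4·(…)^5.2 = 1.17×10^-5
D = 0.66·(5.56×10^-8 + 1.17×10^-5)^0.04 = 0.4192 m = 419 mm
Check: V = 0.775 m/s, Re = 2.32×10^5, f = 0.01513, h_f = 2.60 m ≈ 2.80 m ✓

D ≈ 419 mm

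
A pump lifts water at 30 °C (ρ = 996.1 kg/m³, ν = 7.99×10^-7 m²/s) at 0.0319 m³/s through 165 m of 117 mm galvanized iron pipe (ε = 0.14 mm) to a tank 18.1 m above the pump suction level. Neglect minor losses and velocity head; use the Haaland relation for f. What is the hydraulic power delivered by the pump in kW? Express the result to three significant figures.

V = 4Q/(πD²) = 2.967 m/s; Re = 4.34×10^5; ε/D = 0.00120; f = 0.02109
h_f = f(L/D)V²/2g = 13.35 m
Total head H = z + h_f = 18.1 + 13.35 = 31.45 m
P_hyd = ρgQH = 996.1·9.81·0.0319·31.45 = 9.802 kW

P_hyd ≈ 9.80 kW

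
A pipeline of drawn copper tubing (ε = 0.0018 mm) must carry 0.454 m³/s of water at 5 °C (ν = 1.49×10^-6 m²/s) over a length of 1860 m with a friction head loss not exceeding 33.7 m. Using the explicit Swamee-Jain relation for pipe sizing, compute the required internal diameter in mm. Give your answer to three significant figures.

D ≈ 411 mm

Swamee-Jain (Type III): D = 0.66·[ε^1.25·(LQ²/(gh_f))^4.75 + ν·Q^9.4·(L/(gh_f))^5.2]^0.04
LQ²/(gh_f) = 1.160; L/(gh_f) = 5.626
Term 1 = ε^1.25·(…)^4.75 = 1.33×10^-7; Term 2 = ν·Q^9.4·(…)^5.2 = 7.09×10^-6
D = 0.66·(1.33×10^-7 + 7.09×10^-6)^0.04 = 0.4110 m = 411 mm
Check: V = 3.42 m/s, Re = 9.44×10^5, f = 0.01183, h_f = 31.9 m ≈ 33.7 m ✓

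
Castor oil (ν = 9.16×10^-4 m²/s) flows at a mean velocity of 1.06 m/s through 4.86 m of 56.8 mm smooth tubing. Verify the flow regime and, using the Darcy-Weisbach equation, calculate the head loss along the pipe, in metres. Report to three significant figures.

Re = VD/ν = 1.06·0.05680/9.16×10^-4 = 65.7 → laminar (Re < 2300)
f = 64/Re = 0.9737
h_f = f(L/D)V²/(2g) = 0.9737·(4.86/0.05680)·1.06²/(2·9.81) = 4.771 m

h_f ≈ 4.77 m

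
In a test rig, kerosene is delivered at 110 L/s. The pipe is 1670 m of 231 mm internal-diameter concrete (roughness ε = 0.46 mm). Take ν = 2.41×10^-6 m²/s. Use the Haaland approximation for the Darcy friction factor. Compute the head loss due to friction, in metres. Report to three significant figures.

h_f ≈ 61.1 m

V = 4Q/(πD²) = 4·0.110/(π·0.231²) = 2.625 m/s
Re = VD/ν = 2.625·0.231/2.41×10^-6 = 2.52×10^5 → turbulent
ε/D = 0.46/231 = 0.00199
Haaland: f = 0.02407
h_f = f(L/D)V²/(2g) = 0.02407·(1670/0.231)·2.625²/(2·9.81) = 61.10 m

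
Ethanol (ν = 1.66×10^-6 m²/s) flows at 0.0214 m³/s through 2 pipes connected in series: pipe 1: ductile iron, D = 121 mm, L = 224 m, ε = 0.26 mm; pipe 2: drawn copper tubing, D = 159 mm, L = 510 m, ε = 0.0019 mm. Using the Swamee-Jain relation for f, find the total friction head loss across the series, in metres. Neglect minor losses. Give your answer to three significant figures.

Pipe 1: V = 1.861 m/s, Re = 1.36×10^5, ε/D = 0.00215, f = 0.02530, h_1 = f(L/D)V²/2g = 8.268 m
Pipe 2: V = 1.078 m/s, Re = 1.03×10^5, ε/D = 1.19×10^-5, f = 0.01782, h_2 = f(L/D)V²/2g = 3.384 m
Series → Q common, losses add: H = Σh = 11.65 m

H ≈ 11.7 m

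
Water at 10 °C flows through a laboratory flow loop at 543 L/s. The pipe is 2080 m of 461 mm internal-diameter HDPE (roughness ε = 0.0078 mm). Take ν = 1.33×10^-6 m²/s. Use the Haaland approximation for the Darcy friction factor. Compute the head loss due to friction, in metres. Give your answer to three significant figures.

V = 4Q/(πD²) = 4·0.543/(π·0.461²) = 3.253 m/s
Re = VD/ν = 3.253·0.461/1.33×10^-6 = 1.13×10^6 → turbulent
ε/D = 0.0078/461 = 1.69×10^-5
Haaland: f = 0.01170
h_f = f(L/D)V²/(2g) = 0.01170·(2080/0.461)·3.253²/(2·9.81) = 28.47 m

h_f ≈ 28.5 m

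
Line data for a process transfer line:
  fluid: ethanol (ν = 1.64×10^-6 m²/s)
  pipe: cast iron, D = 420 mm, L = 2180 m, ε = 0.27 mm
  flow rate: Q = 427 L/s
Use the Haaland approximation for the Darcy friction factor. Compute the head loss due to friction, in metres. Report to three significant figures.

V = 4Q/(πD²) = 4·0.427/(π·0.420²) = 3.082 m/s
Re = VD/ν = 3.082·0.420/1.64×10^-6 = 7.89×10^5 → turbulent
ε/D = 0.27/420 = 6.43×10^-4
Haaland: f = 0.01818
h_f = f(L/D)V²/(2g) = 0.01818·(2180/0.420)·3.082²/(2·9.81) = 45.68 m

h_f ≈ 45.7 m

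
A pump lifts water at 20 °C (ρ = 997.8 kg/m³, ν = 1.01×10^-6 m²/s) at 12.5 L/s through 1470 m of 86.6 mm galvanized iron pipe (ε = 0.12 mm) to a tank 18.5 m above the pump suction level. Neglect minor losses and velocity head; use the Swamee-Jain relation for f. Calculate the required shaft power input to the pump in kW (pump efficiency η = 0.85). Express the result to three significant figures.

P_shaft ≈ 15.4 kW

V = 4Q/(πD²) = 2.122 m/s; Re = 1.82×10^5; ε/D = 0.00139; f = 0.02270
h_f = f(L/D)V²/2g = 88.46 m
Total head H = z + h_f = 18.5 + 88.46 = 107.0 m
P_hyd = ρgQH = 997.8·9.81·0.0125·107.0 = 13.09 kW
P_shaft = P_hyd/η = 13.09/0.85 = 15.40 kW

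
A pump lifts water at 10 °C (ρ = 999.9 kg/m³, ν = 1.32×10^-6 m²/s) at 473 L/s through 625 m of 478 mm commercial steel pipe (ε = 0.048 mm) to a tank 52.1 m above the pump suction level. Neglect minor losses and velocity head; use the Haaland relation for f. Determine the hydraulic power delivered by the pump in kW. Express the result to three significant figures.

P_hyd ≈ 270 kW

V = 4Q/(πD²) = 2.636 m/s; Re = 9.54×10^5; ε/D = 1.00×10^-4; f = 0.01338
h_f = f(L/D)V²/2g = 6.196 m
Total head H = z + h_f = 52.1 + 6.196 = 58.30 m
P_hyd = ρgQH = 999.9·9.81·0.473·58.30 = 270.5 kW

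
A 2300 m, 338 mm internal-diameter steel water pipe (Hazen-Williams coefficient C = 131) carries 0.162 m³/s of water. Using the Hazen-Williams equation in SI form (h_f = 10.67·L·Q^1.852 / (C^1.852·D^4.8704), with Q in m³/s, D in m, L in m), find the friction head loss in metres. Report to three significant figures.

h_f = 10.67·2300·0.162^1.852 / (131^1.852·0.338^4.8704) = 19.91 m

h_f ≈ 19.9 m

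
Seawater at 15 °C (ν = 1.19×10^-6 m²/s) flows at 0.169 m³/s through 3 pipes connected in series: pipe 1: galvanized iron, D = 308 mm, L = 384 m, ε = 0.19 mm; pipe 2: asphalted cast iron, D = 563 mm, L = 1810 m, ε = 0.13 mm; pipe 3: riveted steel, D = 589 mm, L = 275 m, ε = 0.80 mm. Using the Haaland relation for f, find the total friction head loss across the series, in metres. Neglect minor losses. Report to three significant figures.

Pipe 1: V = 2.268 m/s, Re = 5.87×10^5, ε/D = 6.17×10^-4, f = 0.01818, h_1 = f(L/D)V²/2g = 5.944 m
Pipe 2: V = 0.6789 m/s, Re = 3.21×10^5, ε/D = 2.31×10^-4, f = 0.01619, h_2 = f(L/D)V²/2g = 1.222 m
Pipe 3: V = 0.6202 m/s, Re = 3.07×10^5, ε/D = 0.00136, f = 0.02190, h_3 = f(L/D)V²/2g = 0.2005 m
Series → Q common, losses add: H = Σh = 7.366 m

H ≈ 7.37 m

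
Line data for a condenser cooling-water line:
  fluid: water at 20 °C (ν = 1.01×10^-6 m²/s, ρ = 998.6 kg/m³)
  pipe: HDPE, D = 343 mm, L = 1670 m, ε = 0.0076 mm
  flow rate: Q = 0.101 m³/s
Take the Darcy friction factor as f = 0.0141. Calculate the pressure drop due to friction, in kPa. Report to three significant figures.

V = 4Q/(πD²) = 4·0.101/(π·0.343²) = 1.093 m/s
h_f = f(L/D)V²/(2g) = 0.01410·(1670/0.343)·1.093²/(2·9.81) = 4.181 m
Δp = ρg·h_f = 998.6·9.81·4.181 = 40.95 kPa

Δp ≈ 41.0 kPa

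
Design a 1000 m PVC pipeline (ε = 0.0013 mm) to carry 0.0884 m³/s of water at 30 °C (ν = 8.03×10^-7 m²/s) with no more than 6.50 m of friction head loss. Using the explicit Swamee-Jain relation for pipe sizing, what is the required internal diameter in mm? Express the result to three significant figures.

Swamee-Jain (Type III): D = 0.66·[ε^1.25·(LQ²/(gh_f))^4.75 + ν·Q^9.4·(L/(gh_f))^5.2]^0.04
LQ²/(gh_f) = 0.1226; L/(gh_f) = 15.68
Term 1 = ε^1.25·(…)^4.75 = 2.05×10^-12; Term 2 = ν·Q^9.4·(…)^5.2 = 1.65×10^-10
D = 0.66·(2.05×10^-12 + 1.65×10^-10)^0.04 = 0.2682 m = 268 mm
Check: V = 1.56 m/s, Re = 5.23×10^5, f = 0.01307, h_f = 6.08 m ≈ 6.50 m ✓

D ≈ 268 mm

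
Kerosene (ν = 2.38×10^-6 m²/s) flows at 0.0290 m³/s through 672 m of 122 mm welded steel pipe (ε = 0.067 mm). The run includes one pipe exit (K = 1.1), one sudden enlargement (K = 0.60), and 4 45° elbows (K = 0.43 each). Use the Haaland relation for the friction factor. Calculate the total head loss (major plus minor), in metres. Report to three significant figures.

V = 4Q/(πD²) = 2.481 m/s; V²/2g = 0.3137 m
Re = 1.27×10^5, ε/D = 5.49×10^-4 → f = 0.01972 (Haaland)
Major: h_f = f(L/D)·V²/2g = 0.01972·5508·0.3137 = 34.07 m
Minor: ΣK = 3.42; h_m = ΣK·V²/2g = 1.073 m
Total H_L = 34.07 + 1.073 = 35.14 m

H_L ≈ 35.1 m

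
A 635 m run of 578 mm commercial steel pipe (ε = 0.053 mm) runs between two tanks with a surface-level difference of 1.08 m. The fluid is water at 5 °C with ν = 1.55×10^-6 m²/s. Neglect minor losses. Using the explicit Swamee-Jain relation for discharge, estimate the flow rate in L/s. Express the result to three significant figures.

Q ≈ 301 L/s

Swamee-Jain (Type II): Q = -0.965·√(gD⁵h_f/L)·ln[ε/(3.7D) + √(3.17ν²L/(gD³h_f))]
√(gD⁵h_f/L) = √(9.81·0.578⁵·1.08/635) = 0.03281
ε/(3.7D) = 2.48×10^-5; √(3.17ν²L/(gD³h_f)) = 4.86×10^-5
Q = -0.965·0.03281·ln(7.340×10^-5) = 0.3014 m³/s
Check: V = 1.15 m/s, Re = 4.28×10^5, f = 0.01464, h_f = 1.08 m ≈ 1.08 m ✓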